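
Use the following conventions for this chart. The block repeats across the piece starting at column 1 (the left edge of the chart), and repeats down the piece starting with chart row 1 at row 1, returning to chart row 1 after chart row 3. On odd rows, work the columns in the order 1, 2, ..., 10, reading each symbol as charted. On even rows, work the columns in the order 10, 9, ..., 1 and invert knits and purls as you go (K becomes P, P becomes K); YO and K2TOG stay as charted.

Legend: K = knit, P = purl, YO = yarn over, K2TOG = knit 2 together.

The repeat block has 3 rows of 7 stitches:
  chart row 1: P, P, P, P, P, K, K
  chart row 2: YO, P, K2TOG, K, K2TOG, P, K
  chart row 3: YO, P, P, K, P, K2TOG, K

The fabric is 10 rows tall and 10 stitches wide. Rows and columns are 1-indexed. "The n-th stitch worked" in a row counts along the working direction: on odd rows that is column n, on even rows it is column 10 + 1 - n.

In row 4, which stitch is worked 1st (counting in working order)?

Result:
K

Derivation:
For row 4: chart row = ((4-1) mod 3) + 1 = 1; this is a WS (even) row.
Chart row 1 tiled across columns 1-10: P P P P P K K P P P
Wrong side: read the tiled row from column 10 down to 1 and exchange K with P (leave YO, K2TOG).
Row 4 as worked: K K K P P K K K K K
The 1st stitch worked is K.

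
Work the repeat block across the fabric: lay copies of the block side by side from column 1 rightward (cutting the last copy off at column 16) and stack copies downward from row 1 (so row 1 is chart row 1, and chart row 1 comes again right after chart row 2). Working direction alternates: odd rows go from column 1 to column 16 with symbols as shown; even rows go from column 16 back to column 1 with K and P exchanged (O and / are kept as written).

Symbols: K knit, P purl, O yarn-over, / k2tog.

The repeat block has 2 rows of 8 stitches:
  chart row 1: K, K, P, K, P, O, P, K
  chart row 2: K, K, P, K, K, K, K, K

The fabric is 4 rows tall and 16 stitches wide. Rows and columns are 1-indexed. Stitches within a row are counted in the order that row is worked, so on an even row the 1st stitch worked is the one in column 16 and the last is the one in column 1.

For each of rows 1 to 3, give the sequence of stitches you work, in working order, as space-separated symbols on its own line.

Row 1: chart row 1, RS - tile across columns 1-16 and work as-is.
Row 2: chart row 2, WS - tiled (columns 1-16): K K P K K K K K K K P K K K K K; work from column 16 back to 1 with K<->P swapped.
Row 3: chart row 1, RS - tile across columns 1-16 and work as-is.

== ROWS AS WORKED ==
K K P K P O P K K K P K P O P K
P P P P P K P P P P P P P K P P
K K P K P O P K K K P K P O P K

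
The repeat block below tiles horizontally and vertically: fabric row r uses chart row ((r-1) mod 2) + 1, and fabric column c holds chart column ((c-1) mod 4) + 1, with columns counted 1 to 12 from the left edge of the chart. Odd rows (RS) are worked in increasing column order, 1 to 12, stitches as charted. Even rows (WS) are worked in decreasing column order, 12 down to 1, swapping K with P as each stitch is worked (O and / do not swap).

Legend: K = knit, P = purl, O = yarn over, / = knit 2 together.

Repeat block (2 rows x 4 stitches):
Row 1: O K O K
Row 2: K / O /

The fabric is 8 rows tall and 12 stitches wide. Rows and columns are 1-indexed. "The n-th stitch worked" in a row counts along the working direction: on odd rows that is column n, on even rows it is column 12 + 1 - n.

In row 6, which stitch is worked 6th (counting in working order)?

For row 6: chart row = ((6-1) mod 2) + 1 = 2; this is a WS (even) row.
Chart row 2 tiled across columns 1-12: K / O / K / O / K / O /
WS row: flip the tiled sequence (start at column 12) and apply K<->P; O and / stay.
Row 6 as worked: / O / P / O / P / O / P
The 6th stitch worked is O.

== STITCH ==
O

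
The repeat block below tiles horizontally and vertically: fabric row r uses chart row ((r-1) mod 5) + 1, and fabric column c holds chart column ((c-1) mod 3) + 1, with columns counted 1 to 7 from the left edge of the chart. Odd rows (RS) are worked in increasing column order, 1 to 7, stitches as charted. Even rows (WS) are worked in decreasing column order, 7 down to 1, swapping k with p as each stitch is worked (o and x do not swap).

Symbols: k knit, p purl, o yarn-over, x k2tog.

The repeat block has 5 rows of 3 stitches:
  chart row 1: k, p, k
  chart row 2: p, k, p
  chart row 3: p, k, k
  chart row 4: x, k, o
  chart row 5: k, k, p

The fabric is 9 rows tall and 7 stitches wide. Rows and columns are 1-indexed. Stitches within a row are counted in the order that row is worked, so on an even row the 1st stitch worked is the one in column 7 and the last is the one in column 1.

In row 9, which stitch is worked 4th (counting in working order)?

Result:
x

Derivation:
Row 9 uses chart row ((9-1) mod 5)+1 = 4. Row 9 is odd, so RS.
Chart row 4 tiled across columns 1-7: x k o x k o x
Right side: take the tiled row as-is (worked left to right from column 1).
Counting 4 along the worked row gives x.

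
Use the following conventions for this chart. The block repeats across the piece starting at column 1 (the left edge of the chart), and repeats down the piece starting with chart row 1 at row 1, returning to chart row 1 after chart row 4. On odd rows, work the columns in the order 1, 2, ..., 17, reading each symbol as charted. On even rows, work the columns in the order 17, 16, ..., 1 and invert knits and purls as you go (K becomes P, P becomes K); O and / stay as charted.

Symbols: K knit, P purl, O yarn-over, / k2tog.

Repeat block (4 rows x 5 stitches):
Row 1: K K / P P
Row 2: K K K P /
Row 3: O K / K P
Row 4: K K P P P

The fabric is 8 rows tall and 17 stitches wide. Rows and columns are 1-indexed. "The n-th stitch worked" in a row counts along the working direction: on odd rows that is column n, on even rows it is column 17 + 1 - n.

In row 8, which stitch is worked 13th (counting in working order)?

Result:
K

Derivation:
Row 8 uses chart row ((8-1) mod 4)+1 = 4. Row 8 is even, so WS.
Chart row 4 tiled across columns 1-17: K K P P P K K P P P K K P P P K K
WS: work from column 17 back to column 1 (reverse the tiled row), swapping K<->P (O and / unchanged).
Row 8 as worked: P P K K K P P K K K P P K K K P P
Counting 13 along the worked row gives K.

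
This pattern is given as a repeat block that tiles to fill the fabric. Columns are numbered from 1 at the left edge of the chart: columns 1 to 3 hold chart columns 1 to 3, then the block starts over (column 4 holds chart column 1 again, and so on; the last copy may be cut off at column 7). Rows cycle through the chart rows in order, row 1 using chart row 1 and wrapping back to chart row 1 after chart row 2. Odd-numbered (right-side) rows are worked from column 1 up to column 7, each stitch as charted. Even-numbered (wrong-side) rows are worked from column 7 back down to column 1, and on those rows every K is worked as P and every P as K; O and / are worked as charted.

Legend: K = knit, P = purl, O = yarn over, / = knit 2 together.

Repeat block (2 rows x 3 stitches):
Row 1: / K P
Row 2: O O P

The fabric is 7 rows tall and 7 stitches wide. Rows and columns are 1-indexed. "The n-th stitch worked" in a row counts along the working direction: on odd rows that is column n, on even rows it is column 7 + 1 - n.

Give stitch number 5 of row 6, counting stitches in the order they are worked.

Row 6: (6-1) mod 2 = 1, so use chart row 2. Even row -> WS.
Chart row 2 tiled across columns 1-7: O O P O O P O
WS: work from column 7 back to column 1 (reverse the tiled row), swapping K<->P (O and / unchanged).
Row 6 as worked: O K O O K O O
Stitch 5 in working order -> K

Result:
K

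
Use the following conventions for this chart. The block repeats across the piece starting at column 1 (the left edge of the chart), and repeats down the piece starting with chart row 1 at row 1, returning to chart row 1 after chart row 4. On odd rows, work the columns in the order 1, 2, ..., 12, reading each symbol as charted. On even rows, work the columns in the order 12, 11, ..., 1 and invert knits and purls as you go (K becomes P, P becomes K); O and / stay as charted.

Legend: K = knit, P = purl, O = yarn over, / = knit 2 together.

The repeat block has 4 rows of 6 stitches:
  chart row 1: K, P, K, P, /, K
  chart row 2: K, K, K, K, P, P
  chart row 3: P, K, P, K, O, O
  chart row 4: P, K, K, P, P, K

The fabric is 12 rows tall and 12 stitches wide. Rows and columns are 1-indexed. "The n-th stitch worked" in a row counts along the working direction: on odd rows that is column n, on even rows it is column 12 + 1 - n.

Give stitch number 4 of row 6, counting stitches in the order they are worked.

For row 6: chart row = ((6-1) mod 4) + 1 = 2; this is a WS (even) row.
Chart row 2 tiled across columns 1-12: K K K K P P K K K K P P
WS row: flip the tiled sequence (start at column 12) and apply K<->P; O and / stay.
Row 6 as worked: K K P P P P K K P P P P
Stitch 4 in working order -> P

Result:
P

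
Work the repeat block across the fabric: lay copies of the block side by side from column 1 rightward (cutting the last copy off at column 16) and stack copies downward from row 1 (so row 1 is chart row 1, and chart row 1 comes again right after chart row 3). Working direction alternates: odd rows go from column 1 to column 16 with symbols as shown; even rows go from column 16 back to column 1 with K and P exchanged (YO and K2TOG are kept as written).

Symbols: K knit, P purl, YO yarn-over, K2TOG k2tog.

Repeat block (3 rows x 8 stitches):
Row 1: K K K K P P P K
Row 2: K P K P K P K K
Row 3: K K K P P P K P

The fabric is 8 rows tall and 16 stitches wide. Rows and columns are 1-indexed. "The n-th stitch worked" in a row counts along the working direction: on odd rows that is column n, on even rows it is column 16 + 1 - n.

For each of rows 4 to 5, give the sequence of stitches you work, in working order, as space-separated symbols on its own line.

== ROWS AS WORKED ==
P K K K P P P P P K K K P P P P
K P K P K P K K K P K P K P K K

Derivation:
Row 4: chart row 1, WS - tiled (columns 1-16): K K K K P P P K K K K K P P P K; work from column 16 back to 1 with K<->P swapped.
Row 5: chart row 2, RS - tile across columns 1-16 and work as-is.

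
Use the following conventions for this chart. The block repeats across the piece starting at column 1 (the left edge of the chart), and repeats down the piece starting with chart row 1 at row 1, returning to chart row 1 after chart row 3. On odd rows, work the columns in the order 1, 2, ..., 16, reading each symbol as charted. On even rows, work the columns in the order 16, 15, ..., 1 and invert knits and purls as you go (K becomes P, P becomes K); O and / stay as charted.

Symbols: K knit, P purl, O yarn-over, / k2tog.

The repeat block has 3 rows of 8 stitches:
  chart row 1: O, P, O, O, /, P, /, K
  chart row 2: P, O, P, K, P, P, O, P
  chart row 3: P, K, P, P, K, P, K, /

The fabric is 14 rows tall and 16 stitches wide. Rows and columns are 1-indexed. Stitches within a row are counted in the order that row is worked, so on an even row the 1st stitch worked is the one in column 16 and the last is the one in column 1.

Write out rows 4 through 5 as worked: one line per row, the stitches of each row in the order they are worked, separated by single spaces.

Result:
P / K / O O K O P / K / O O K O
P O P K P P O P P O P K P P O P

Derivation:
Row 4: chart row 1, WS - tiled (columns 1-16): O P O O / P / K O P O O / P / K; work from column 16 back to 1 with K<->P swapped.
Row 5: chart row 2, RS - tile across columns 1-16 and work as-is.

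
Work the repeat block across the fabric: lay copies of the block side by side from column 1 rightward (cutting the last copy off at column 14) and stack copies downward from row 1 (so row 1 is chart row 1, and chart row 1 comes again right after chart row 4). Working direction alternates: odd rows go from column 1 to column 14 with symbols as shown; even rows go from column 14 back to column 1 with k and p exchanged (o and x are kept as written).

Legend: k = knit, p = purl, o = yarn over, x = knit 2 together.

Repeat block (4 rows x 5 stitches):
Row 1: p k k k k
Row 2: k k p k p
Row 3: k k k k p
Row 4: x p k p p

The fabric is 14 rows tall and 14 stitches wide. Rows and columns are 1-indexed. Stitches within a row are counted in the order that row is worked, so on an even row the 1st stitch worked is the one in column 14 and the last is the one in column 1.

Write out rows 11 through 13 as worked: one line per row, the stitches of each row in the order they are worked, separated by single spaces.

== ROWS AS WORKED ==
k k k k p k k k k p k k k k
k p k x k k p k x k k p k x
p k k k k p k k k k p k k k

Derivation:
Row 11: chart row 3, RS - tile across columns 1-14 and work as-is.
Row 12: chart row 4, WS - tiled (columns 1-14): x p k p p x p k p p x p k p; work from column 14 back to 1 with k<->p swapped.
Row 13: chart row 1, RS - tile across columns 1-14 and work as-is.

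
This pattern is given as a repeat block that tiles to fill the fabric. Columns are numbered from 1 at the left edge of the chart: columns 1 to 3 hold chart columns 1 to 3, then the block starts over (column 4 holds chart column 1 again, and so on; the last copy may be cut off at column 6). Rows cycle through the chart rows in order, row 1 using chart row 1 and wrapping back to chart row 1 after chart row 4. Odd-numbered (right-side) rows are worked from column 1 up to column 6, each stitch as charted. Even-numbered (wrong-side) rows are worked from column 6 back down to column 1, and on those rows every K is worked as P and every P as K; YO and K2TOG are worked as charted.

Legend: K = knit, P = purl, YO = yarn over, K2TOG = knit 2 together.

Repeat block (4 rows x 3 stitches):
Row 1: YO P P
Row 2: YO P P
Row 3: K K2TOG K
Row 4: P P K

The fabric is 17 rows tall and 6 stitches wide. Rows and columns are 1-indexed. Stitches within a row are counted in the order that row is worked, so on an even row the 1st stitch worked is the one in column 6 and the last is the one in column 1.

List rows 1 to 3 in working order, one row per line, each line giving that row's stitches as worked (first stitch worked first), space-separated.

Row 1: chart row 1, RS - tile across columns 1-6 and work as-is.
Row 2: chart row 2, WS - tiled (columns 1-6): YO P P YO P P; work from column 6 back to 1 with K<->P swapped.
Row 3: chart row 3, RS - tile across columns 1-6 and work as-is.

== ROWS AS WORKED ==
YO P P YO P P
K K YO K K YO
K K2TOG K K K2TOG K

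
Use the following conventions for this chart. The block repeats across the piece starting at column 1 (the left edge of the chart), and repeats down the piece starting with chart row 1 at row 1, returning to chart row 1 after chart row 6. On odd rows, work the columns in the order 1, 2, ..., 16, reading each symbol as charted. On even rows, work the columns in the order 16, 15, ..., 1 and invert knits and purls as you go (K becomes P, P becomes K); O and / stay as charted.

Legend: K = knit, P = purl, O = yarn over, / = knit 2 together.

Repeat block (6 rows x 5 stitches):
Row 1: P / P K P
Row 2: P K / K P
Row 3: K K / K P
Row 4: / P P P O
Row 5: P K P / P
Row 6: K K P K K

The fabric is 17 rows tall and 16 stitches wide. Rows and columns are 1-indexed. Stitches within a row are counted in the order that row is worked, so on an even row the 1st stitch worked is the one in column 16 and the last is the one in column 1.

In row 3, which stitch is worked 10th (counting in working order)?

For row 3: chart row = ((3-1) mod 6) + 1 = 3; this is a RS (odd) row.
Chart row 3 tiled across columns 1-16: K K / K P K K / K P K K / K P K
RS row: no reversal, no swap; stitch n worked = column n.
Stitch 10 in working order -> P

Result:
P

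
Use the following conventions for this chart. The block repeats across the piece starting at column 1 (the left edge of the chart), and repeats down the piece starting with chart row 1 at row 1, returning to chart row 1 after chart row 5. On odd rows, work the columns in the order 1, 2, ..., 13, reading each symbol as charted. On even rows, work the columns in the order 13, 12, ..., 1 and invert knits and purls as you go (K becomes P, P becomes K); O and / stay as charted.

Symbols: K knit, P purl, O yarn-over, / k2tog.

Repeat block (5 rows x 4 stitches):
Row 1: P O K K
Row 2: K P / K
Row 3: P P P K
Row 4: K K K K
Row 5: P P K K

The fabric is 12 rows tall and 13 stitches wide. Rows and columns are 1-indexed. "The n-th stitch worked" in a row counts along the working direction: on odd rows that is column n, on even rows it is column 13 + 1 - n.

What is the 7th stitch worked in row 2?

Row 2 uses chart row ((2-1) mod 5)+1 = 2. Row 2 is even, so WS.
Chart row 2 tiled across columns 1-13: K P / K K P / K K P / K K
WS row: flip the tiled sequence (start at column 13) and apply K<->P; O and / stay.
Row 2 as worked: P P / K P P / K P P / K P
Counting 7 along the worked row gives /.

Result:
/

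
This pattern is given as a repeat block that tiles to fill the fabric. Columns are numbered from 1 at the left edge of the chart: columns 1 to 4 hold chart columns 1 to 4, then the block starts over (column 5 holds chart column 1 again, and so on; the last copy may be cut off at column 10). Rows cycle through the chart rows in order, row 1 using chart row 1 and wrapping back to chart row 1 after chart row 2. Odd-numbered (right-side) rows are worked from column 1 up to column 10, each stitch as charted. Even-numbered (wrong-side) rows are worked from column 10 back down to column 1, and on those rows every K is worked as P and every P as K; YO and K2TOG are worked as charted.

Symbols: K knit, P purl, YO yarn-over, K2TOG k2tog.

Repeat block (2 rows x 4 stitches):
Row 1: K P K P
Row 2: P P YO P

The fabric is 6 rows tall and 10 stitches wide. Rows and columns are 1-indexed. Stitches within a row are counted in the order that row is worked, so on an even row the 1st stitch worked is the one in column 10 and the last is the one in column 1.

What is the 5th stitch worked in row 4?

Row 4 uses chart row ((4-1) mod 2)+1 = 2. Row 4 is even, so WS.
Chart row 2 tiled across columns 1-10: P P YO P P P YO P P P
Wrong side: read the tiled row from column 10 down to 1 and exchange K with P (leave YO, K2TOG).
Row 4 as worked: K K K YO K K K YO K K
The 5th stitch worked is K.

Result:
K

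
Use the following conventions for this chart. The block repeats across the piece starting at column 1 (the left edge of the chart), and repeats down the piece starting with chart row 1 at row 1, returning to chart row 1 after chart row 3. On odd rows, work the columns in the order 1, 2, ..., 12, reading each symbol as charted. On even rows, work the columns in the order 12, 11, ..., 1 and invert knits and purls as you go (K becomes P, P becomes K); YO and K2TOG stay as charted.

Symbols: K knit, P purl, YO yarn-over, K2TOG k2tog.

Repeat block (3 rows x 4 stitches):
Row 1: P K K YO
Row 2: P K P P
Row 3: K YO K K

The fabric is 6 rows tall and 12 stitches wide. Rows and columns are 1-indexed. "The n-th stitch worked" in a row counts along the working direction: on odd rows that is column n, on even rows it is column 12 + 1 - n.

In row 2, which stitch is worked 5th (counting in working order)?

Stitch:
K

Derivation:
Row 2: (2-1) mod 3 = 1, so use chart row 2. Even row -> WS.
Chart row 2 tiled across columns 1-12: P K P P P K P P P K P P
WS row: flip the tiled sequence (start at column 12) and apply K<->P; YO and K2TOG stay.
Row 2 as worked: K K P K K K P K K K P K
The 5th stitch worked is K.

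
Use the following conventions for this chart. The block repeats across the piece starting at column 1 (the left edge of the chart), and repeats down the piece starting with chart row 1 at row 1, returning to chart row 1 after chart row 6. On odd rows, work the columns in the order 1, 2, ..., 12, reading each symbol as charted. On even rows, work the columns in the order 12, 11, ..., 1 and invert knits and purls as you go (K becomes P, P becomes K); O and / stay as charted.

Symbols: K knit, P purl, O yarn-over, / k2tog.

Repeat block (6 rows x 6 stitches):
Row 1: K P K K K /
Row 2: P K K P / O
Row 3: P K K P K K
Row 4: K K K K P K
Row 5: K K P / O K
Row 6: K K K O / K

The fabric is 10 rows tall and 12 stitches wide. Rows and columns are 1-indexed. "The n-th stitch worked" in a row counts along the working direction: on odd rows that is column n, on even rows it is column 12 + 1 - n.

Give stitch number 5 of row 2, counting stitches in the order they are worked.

Row 2: (2-1) mod 6 = 1, so use chart row 2. Even row -> WS.
Chart row 2 tiled across columns 1-12: P K K P / O P K K P / O
Wrong side: read the tiled row from column 12 down to 1 and exchange K with P (leave O, /).
Row 2 as worked: O / K P P K O / K P P K
Stitch 5 in working order -> P

Stitch:
P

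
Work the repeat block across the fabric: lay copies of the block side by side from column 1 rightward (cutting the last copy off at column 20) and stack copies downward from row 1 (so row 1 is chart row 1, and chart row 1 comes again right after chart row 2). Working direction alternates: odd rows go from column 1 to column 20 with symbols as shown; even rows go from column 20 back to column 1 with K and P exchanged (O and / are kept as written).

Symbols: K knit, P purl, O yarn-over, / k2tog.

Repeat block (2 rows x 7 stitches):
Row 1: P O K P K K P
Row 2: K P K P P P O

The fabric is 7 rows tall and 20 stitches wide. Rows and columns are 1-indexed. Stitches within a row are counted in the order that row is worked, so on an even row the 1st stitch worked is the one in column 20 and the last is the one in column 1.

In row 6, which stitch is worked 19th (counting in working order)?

Row 6: (6-1) mod 2 = 1, so use chart row 2. Even row -> WS.
Chart row 2 tiled across columns 1-20: K P K P P P O K P K P P P O K P K P P P
Wrong side: read the tiled row from column 20 down to 1 and exchange K with P (leave O, /).
Row 6 as worked: K K K P K P O K K K P K P O K K K P K P
Stitch 19 in working order -> K

Stitch:
K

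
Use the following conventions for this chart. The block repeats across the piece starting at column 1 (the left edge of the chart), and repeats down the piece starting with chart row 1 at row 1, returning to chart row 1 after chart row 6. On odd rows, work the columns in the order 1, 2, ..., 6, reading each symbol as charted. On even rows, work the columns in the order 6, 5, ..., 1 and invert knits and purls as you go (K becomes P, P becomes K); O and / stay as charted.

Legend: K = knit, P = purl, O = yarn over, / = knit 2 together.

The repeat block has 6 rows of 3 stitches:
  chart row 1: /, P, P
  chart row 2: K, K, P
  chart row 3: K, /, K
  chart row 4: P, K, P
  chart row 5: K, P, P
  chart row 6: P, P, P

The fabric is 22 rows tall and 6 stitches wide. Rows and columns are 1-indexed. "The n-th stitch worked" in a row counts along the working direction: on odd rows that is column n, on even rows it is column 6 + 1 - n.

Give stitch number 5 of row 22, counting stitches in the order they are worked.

Row 22 uses chart row ((22-1) mod 6)+1 = 4. Row 22 is even, so WS.
Chart row 4 tiled across columns 1-6: P K P P K P
WS: work from column 6 back to column 1 (reverse the tiled row), swapping K<->P (O and / unchanged).
Row 22 as worked: K P K K P K
The 5th stitch worked is P.

Result:
P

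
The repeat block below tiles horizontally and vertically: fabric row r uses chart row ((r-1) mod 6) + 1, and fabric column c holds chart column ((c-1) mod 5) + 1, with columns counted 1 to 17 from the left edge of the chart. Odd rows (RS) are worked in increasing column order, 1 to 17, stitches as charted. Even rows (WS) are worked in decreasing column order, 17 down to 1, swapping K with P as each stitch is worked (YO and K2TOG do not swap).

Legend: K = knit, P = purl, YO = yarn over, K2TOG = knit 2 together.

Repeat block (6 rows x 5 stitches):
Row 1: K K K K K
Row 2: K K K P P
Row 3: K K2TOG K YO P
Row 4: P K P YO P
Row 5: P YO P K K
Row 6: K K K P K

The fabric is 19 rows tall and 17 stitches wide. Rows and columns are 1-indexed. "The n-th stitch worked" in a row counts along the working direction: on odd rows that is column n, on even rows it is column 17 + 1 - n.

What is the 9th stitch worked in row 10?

Row 10: (10-1) mod 6 = 3, so use chart row 4. Even row -> WS.
Chart row 4 tiled across columns 1-17: P K P YO P P K P YO P P K P YO P P K
Wrong side: read the tiled row from column 17 down to 1 and exchange K with P (leave YO, K2TOG).
Row 10 as worked: P K K YO K P K K YO K P K K YO K P K
The 9th stitch worked is YO.

== STITCH ==
YO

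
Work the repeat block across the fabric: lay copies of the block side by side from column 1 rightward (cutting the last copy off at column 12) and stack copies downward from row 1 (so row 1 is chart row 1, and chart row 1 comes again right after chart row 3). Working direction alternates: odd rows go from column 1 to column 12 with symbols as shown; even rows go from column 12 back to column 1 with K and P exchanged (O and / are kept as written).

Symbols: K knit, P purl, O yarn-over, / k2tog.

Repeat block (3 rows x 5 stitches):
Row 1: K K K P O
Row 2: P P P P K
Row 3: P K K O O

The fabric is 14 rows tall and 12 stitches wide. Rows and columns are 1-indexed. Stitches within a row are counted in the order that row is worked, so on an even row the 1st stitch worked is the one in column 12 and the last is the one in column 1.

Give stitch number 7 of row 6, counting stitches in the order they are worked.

Row 6 uses chart row ((6-1) mod 3)+1 = 3. Row 6 is even, so WS.
Chart row 3 tiled across columns 1-12: P K K O O P K K O O P K
Wrong side: read the tiled row from column 12 down to 1 and exchange K with P (leave O, /).
Row 6 as worked: P K O O P P K O O P P K
The 7th stitch worked is K.

Stitch:
K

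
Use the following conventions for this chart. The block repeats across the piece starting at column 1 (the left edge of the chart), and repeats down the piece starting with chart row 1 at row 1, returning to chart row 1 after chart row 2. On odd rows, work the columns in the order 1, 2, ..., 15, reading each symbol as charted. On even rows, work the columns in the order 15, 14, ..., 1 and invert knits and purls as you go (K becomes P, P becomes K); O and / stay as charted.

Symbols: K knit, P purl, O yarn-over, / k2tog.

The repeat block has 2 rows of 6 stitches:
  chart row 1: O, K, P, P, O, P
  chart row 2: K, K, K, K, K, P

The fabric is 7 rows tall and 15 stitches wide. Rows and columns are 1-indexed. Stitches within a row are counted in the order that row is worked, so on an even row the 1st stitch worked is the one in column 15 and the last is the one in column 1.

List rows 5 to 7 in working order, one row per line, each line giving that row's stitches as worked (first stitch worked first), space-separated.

Rows as worked:
O K P P O P O K P P O P O K P
P P P K P P P P P K P P P P P
O K P P O P O K P P O P O K P

Derivation:
Row 5: chart row 1, RS - tile across columns 1-15 and work as-is.
Row 6: chart row 2, WS - tiled (columns 1-15): K K K K K P K K K K K P K K K; work from column 15 back to 1 with K<->P swapped.
Row 7: chart row 1, RS - tile across columns 1-15 and work as-is.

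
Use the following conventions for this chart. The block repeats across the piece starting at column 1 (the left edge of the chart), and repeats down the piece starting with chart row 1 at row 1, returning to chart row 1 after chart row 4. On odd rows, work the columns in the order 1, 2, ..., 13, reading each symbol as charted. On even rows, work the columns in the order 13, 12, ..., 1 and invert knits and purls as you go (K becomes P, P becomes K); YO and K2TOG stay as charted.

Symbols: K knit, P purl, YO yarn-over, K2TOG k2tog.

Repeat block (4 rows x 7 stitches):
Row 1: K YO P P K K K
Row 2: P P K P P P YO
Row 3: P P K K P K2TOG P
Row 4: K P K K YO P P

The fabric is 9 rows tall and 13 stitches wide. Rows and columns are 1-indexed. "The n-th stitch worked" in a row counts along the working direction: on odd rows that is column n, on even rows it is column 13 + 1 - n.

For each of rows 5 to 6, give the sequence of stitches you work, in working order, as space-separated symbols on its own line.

Result:
K YO P P K K K K YO P P K K
K K K P K K YO K K K P K K

Derivation:
Row 5: chart row 1, RS - tile across columns 1-13 and work as-is.
Row 6: chart row 2, WS - tiled (columns 1-13): P P K P P P YO P P K P P P; work from column 13 back to 1 with K<->P swapped.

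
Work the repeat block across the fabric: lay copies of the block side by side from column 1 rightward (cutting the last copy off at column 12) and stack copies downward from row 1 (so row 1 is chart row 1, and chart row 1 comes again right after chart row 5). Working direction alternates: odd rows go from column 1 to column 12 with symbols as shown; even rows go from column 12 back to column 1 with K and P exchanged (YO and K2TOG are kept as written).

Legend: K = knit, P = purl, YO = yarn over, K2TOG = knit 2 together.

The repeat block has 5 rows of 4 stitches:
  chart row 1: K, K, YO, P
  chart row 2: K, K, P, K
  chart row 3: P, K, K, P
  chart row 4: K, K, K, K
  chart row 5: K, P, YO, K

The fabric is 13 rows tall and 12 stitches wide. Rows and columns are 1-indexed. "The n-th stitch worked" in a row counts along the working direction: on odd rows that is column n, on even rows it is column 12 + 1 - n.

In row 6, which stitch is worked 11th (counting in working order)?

Row 6: (6-1) mod 5 = 0, so use chart row 1. Even row -> WS.
Chart row 1 tiled across columns 1-12: K K YO P K K YO P K K YO P
Wrong side: read the tiled row from column 12 down to 1 and exchange K with P (leave YO, K2TOG).
Row 6 as worked: K YO P P K YO P P K YO P P
The 11th stitch worked is P.

Result:
P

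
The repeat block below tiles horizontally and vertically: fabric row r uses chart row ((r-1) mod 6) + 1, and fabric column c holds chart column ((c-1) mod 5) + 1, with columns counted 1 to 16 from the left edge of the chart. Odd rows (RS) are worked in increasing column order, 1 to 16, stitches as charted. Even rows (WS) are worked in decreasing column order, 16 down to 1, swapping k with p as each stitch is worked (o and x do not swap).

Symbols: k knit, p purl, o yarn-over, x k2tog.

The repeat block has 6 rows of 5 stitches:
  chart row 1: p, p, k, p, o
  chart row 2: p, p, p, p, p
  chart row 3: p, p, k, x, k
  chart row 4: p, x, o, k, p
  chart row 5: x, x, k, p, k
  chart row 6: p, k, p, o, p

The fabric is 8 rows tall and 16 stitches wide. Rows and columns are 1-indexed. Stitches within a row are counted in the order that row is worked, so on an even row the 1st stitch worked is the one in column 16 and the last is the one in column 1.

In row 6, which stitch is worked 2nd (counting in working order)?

Row 6: (6-1) mod 6 = 5, so use chart row 6. Even row -> WS.
Chart row 6 tiled across columns 1-16: p k p o p p k p o p p k p o p p
WS: work from column 16 back to column 1 (reverse the tiled row), swapping k<->p (o and x unchanged).
Row 6 as worked: k k o k p k k o k p k k o k p k
Stitch 2 in working order -> k

Result:
k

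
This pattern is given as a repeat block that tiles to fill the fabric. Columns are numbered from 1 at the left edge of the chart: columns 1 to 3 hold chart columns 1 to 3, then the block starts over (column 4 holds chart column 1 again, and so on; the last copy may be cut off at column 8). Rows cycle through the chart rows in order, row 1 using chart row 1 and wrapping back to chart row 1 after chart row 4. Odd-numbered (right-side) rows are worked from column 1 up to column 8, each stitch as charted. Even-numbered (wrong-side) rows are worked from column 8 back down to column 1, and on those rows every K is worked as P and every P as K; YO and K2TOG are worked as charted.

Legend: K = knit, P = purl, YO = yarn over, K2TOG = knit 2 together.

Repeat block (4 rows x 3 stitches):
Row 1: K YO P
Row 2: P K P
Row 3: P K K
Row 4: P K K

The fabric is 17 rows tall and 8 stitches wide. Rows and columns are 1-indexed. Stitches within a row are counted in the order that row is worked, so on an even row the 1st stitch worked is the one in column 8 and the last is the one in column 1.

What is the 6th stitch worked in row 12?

== STITCH ==
P

Derivation:
Row 12 uses chart row ((12-1) mod 4)+1 = 4. Row 12 is even, so WS.
Chart row 4 tiled across columns 1-8: P K K P K K P K
WS row: flip the tiled sequence (start at column 8) and apply K<->P; YO and K2TOG stay.
Row 12 as worked: P K P P K P P K
Counting 6 along the worked row gives P.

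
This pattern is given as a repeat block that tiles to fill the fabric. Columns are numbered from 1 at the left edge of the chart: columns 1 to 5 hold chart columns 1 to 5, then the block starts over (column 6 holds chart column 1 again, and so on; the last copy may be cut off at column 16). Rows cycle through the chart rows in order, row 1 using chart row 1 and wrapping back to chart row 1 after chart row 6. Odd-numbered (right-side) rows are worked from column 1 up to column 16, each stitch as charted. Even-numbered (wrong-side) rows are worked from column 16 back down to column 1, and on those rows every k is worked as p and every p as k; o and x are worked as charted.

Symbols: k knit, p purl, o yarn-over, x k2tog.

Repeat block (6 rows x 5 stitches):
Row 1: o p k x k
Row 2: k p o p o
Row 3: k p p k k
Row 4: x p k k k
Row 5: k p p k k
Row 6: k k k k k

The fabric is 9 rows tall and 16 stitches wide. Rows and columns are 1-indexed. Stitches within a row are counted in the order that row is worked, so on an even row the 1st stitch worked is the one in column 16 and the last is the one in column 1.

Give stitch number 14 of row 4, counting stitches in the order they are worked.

Row 4 uses chart row ((4-1) mod 6)+1 = 4. Row 4 is even, so WS.
Chart row 4 tiled across columns 1-16: x p k k k x p k k k x p k k k x
WS: work from column 16 back to column 1 (reverse the tiled row), swapping k<->p (o and x unchanged).
Row 4 as worked: x p p p k x p p p k x p p p k x
Stitch 14 in working order -> p

Stitch:
p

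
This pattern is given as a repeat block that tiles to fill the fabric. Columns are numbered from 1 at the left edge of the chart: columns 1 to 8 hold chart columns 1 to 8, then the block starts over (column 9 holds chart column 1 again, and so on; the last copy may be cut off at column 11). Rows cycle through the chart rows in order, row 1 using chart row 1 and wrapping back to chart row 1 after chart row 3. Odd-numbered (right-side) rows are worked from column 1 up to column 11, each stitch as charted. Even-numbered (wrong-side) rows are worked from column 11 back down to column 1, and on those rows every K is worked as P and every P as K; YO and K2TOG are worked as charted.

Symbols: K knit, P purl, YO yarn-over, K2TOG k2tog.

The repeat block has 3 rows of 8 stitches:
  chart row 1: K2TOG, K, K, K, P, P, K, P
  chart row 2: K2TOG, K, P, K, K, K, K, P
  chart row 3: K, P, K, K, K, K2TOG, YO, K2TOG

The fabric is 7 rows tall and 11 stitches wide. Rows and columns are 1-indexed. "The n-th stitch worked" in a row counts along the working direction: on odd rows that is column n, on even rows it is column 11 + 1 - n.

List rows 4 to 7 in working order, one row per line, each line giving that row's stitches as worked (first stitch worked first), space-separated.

Row 4: chart row 1, WS - tiled (columns 1-11): K2TOG K K K P P K P K2TOG K K; work from column 11 back to 1 with K<->P swapped.
Row 5: chart row 2, RS - tile across columns 1-11 and work as-is.
Row 6: chart row 3, WS - tiled (columns 1-11): K P K K K K2TOG YO K2TOG K P K; work from column 11 back to 1 with K<->P swapped.
Row 7: chart row 1, RS - tile across columns 1-11 and work as-is.

== ROWS AS WORKED ==
P P K2TOG K P K K P P P K2TOG
K2TOG K P K K K K P K2TOG K P
P K P K2TOG YO K2TOG P P P K P
K2TOG K K K P P K P K2TOG K K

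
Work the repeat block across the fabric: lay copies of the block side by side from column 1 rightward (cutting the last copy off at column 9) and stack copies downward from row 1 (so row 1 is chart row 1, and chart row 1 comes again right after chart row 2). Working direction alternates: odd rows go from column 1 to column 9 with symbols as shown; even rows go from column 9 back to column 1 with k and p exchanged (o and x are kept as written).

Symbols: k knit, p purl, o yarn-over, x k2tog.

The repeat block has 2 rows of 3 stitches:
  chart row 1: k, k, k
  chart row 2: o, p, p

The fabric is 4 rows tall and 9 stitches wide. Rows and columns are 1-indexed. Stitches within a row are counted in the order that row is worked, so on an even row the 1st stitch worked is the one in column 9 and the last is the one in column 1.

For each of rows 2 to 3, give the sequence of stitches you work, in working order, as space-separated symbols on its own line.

Result:
k k o k k o k k o
k k k k k k k k k

Derivation:
Row 2: chart row 2, WS - tiled (columns 1-9): o p p o p p o p p; work from column 9 back to 1 with k<->p swapped.
Row 3: chart row 1, RS - tile across columns 1-9 and work as-is.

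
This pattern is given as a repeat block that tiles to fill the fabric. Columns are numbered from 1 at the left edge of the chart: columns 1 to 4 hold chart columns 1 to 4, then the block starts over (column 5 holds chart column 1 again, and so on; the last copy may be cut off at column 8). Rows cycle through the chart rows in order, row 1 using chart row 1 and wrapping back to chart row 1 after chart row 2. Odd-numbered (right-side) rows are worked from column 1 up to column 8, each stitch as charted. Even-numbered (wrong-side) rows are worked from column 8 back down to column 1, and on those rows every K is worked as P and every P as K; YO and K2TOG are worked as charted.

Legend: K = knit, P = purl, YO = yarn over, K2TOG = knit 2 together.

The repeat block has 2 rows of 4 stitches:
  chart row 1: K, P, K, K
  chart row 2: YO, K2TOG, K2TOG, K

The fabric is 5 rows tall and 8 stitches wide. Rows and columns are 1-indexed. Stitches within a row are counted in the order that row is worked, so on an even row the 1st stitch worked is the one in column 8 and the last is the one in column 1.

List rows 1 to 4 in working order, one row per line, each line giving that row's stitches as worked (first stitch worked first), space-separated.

Row 1: chart row 1, RS - tile across columns 1-8 and work as-is.
Row 2: chart row 2, WS - tiled (columns 1-8): YO K2TOG K2TOG K YO K2TOG K2TOG K; work from column 8 back to 1 with K<->P swapped.
Row 3: chart row 1, RS - tile across columns 1-8 and work as-is.
Row 4: chart row 2, WS - tiled (columns 1-8): YO K2TOG K2TOG K YO K2TOG K2TOG K; work from column 8 back to 1 with K<->P swapped.

Result:
K P K K K P K K
P K2TOG K2TOG YO P K2TOG K2TOG YO
K P K K K P K K
P K2TOG K2TOG YO P K2TOG K2TOG YO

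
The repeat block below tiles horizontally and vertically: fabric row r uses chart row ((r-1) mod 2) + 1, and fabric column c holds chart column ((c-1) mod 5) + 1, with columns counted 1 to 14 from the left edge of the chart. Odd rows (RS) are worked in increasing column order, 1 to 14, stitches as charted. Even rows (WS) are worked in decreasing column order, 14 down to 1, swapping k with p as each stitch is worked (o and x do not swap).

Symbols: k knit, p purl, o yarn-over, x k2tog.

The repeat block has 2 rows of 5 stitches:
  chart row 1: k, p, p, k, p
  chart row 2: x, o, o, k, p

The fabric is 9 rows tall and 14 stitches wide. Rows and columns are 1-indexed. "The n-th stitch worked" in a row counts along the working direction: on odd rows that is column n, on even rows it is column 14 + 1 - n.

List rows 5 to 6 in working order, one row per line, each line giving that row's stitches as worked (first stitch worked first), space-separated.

Row 5: chart row 1, RS - tile across columns 1-14 and work as-is.
Row 6: chart row 2, WS - tiled (columns 1-14): x o o k p x o o k p x o o k; work from column 14 back to 1 with k<->p swapped.

== ROWS AS WORKED ==
k p p k p k p p k p k p p k
p o o x k p o o x k p o o x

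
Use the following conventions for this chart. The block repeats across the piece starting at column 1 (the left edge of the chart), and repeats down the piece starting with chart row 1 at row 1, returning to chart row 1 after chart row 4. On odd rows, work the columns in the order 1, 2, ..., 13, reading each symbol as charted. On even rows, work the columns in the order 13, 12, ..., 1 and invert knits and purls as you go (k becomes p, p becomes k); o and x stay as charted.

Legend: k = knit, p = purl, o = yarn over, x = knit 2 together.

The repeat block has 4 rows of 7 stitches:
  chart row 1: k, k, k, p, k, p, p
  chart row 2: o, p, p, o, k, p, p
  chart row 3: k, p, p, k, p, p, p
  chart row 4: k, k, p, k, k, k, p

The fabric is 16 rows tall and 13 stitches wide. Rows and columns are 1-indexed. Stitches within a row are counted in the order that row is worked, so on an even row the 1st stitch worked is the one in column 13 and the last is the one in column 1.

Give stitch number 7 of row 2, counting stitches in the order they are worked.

For row 2: chart row = ((2-1) mod 4) + 1 = 2; this is a WS (even) row.
Chart row 2 tiled across columns 1-13: o p p o k p p o p p o k p
WS row: flip the tiled sequence (start at column 13) and apply k<->p; o and x stay.
Row 2 as worked: k p o k k o k k p o k k o
Stitch 7 in working order -> k

Result:
k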